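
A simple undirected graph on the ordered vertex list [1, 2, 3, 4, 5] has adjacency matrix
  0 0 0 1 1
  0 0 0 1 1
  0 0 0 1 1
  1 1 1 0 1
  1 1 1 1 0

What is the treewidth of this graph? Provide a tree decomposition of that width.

Treewidth 2.
One optimal decomposition is:
Bags: B1 = {3, 4, 5}  B2 = {1, 4, 5}  B3 = {2, 4, 5}
Tree: B1–B2, B2–B3

Every bag has size at most 3, so the width is 3 − 1 = 2 and tw(G) ≤ 2. Conversely, {1, 4, 5} is a clique of size 3, and the vertices of any clique must share a bag in every tree decomposition; so some bag has ≥ 3 vertices and tw(G) ≥ 2. The upper and lower bounds meet at 2, so that is the treewidth.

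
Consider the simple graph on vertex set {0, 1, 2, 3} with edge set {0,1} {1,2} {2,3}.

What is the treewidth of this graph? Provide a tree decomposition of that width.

Treewidth 1.
One optimal decomposition is:
Bags: B1 = {0, 1}  B2 = {1, 2}  B3 = {2, 3}
Tree: B1–B2, B2–B3

Every bag has size at most 2, so the width is 2 − 1 = 1 and tw(G) ≤ 1. G has an edge, so its treewidth is at least 1. Combining the bounds, tw(G) = 1.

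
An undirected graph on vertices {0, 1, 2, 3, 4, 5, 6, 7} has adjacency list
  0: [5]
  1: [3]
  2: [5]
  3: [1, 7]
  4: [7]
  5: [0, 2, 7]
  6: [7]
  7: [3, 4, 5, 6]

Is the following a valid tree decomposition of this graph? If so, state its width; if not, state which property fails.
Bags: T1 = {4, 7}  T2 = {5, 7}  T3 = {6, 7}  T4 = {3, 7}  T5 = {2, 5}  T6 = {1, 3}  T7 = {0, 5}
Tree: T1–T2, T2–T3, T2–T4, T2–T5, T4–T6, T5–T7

Yes; width 1.

Vertex coverage: the bags together contain {0, 1, 2, 3, 4, 5, 6, 7}, the full vertex set. Edge coverage: each edge of G has both endpoints in at least one bag. Running intersection: for every vertex, the bags containing it form a connected subtree. All three properties hold, so this is a valid tree decomposition of width max|bag| − 1 = 1, and hence tw(G) ≤ 1.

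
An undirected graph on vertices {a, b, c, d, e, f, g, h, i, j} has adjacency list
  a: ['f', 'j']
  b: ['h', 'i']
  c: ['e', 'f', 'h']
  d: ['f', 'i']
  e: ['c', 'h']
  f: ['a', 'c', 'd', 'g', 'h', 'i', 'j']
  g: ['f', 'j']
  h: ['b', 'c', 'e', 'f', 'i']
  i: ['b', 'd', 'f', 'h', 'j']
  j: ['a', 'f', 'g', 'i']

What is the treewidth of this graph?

2

A width-2 tree decomposition is:
Bags: B1 = {f, i, j}  B2 = {f, g, j}  B3 = {a, f, j}  B4 = {f, h, i}  B5 = {d, f, i}  B6 = {c, f, h}  B7 = {b, h, i}  B8 = {c, e, h}
Tree: B1–B2, B1–B3, B1–B4, B1–B5, B4–B6, B4–B7, B6–B8
The largest bag has 3 vertices, giving width 2; this decomposition certifies tw(G) ≤ 2. For the lower bound, the 3 vertices {c, e, h} are pairwise adjacent, and any tree decomposition puts a clique entirely inside one bag — forcing width ≥ 2. Hence tw(G) = 2 exactly.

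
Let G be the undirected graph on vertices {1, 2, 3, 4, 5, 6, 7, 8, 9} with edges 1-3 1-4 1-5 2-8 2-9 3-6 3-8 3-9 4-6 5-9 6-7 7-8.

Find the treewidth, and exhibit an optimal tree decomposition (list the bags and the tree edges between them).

The largest bag has 4 vertices, giving width 3; this decomposition certifies tw(G) ≤ 3. For the lower bound: the 4 vertex sets {2,7,8}, {9}, {3}, {1,4,5,6} are disjoint, each induces a connected subgraph, and every pair is joined by at least one edge of G. Contracting each set to a single vertex therefore yields K_{4} as a minor, and since treewidth is minor-monotone, tw(G) ≥ tw(K_{4}) = 3. The upper and lower bounds meet at 3, so that is the treewidth.

Treewidth 3.
One such decomposition:
Bags: B1 = {2, 7, 8, 9}  B2 = {3, 7, 8, 9}  B3 = {3, 6, 7, 9}  B4 = {3, 5, 6, 9}  B5 = {1, 3, 5, 6}  B6 = {1, 4, 5, 6}
Tree: B1–B2, B2–B3, B3–B4, B4–B5, B5–B6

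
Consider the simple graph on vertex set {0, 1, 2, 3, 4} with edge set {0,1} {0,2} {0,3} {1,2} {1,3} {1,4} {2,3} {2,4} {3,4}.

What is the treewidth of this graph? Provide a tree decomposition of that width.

Treewidth 3.
Bags: B1 = {0, 1, 2, 3}  B2 = {1, 2, 3, 4}
Tree: B1–B2

Each bag holds 4 vertices, so the decomposition has width 3, which upper-bounds the treewidth. On the other hand G contains the 4-clique {0, 1, 2, 3}. A clique must lie in a single bag of any decomposition, so no decomposition can have width below 3. Hence tw(G) = 3 exactly.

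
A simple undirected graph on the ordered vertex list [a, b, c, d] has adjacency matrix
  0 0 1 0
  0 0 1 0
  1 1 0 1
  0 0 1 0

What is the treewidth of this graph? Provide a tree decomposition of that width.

The largest bag has 2 vertices, giving width 1; this decomposition certifies tw(G) ≤ 1. G has an edge, so its treewidth is at least 1. The upper and lower bounds meet at 1, so that is the treewidth.

Treewidth 1.
One optimal decomposition is:
Bags: B1 = {a, c}  B2 = {c, d}  B3 = {b, c}
Tree: B1–B2, B1–B3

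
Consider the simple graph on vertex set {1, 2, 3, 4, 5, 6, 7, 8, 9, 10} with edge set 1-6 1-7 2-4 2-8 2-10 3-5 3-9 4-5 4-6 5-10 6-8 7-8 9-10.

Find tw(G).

A width-2 tree decomposition is:
Bags: B1 = {3, 5, 9}  B2 = {5, 9, 10}  B3 = {4, 5, 10}  B4 = {2, 4, 10}  B5 = {2, 4, 6}  B6 = {2, 6, 8}  B7 = {1, 6, 8}  B8 = {1, 7, 8}
Tree: B1–B2, B2–B3, B3–B4, B4–B5, B5–B6, B6–B7, B7–B8
Every bag has size at most 3, so the width is 3 − 1 = 2 and tw(G) ≤ 2. The edges 3–9–10–5–3 form a cycle, so G is not a tree and its treewidth is at least 2. Therefore the treewidth is 2.

2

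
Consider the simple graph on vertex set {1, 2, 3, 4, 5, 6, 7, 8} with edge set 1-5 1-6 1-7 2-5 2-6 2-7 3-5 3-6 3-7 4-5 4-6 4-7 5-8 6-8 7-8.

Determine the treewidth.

A width-3 tree decomposition is:
Bags: B1 = {3, 5, 6, 7}  B2 = {2, 5, 6, 7}  B3 = {4, 5, 6, 7}  B4 = {5, 6, 7, 8}  B5 = {1, 5, 6, 7}
Tree: B1–B2, B2–B3, B3–B4, B4–B5
Every bag has size at most 4, so the width is 4 − 1 = 3 and tw(G) ≤ 3. For the lower bound: the 4 vertex sets {3,5}, {2,6}, {7}, {4} are disjoint, each induces a connected subgraph, and every pair is joined by at least one edge of G. Contracting each set to a single vertex therefore yields K_{4} as a minor, and since treewidth is minor-monotone, tw(G) ≥ tw(K_{4}) = 3. Combining the bounds, tw(G) = 3.

3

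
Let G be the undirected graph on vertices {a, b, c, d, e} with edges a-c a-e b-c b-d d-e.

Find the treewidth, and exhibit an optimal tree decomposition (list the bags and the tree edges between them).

Every bag has size at most 3, so the width is 3 − 1 = 2 and tw(G) ≤ 2. The edges d–b–c–a–e–d form a cycle, so G is not a tree and its treewidth is at least 2. Hence tw(G) = 2 exactly.

Treewidth 2.
One such decomposition:
Bags: B1 = {b, c, d}  B2 = {a, c, d}  B3 = {a, d, e}
Tree: B1–B2, B2–B3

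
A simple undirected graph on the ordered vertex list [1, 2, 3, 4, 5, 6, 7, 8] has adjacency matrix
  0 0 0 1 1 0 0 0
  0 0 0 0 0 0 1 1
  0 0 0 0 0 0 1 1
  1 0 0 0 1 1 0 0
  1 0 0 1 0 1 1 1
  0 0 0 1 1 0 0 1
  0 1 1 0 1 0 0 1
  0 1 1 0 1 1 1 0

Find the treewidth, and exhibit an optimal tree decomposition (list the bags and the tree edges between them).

Treewidth 2.
One optimal decomposition is:
Bags: B1 = {1, 4, 5}  B2 = {4, 5, 6}  B3 = {5, 6, 8}  B4 = {5, 7, 8}  B5 = {3, 7, 8}  B6 = {2, 7, 8}
Tree: B1–B2, B2–B3, B3–B4, B4–B5, B4–B6

The largest bag has 3 vertices, giving width 2; this decomposition certifies tw(G) ≤ 2. On the other hand G contains the 3-clique {2, 7, 8}. A clique must lie in a single bag of any decomposition, so no decomposition can have width below 2. Combining the bounds, tw(G) = 2.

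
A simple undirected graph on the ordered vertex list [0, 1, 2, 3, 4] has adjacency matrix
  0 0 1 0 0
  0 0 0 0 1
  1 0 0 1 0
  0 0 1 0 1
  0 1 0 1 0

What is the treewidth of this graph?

A width-1 tree decomposition is:
Bags: B1 = {1, 4}  B2 = {3, 4}  B3 = {2, 3}  B4 = {0, 2}
Tree: B1–B2, B2–B3, B3–B4
Each bag holds 2 vertices, so the decomposition has width 1, which upper-bounds the treewidth. Any graph with an edge has treewidth ≥ 1, and G has the edge 1–4. Combining the bounds, tw(G) = 1.

1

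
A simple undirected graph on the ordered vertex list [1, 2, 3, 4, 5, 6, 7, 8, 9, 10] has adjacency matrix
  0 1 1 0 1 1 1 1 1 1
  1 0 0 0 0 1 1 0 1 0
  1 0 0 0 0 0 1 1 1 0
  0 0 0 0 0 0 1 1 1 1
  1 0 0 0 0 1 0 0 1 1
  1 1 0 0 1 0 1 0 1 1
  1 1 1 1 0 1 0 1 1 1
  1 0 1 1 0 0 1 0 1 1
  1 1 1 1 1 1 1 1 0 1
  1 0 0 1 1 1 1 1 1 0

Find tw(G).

4

A width-4 tree decomposition is:
Bags: B1 = {1, 5, 6, 9, 10}  B2 = {1, 6, 7, 9, 10}  B3 = {1, 7, 8, 9, 10}  B4 = {4, 7, 8, 9, 10}  B5 = {1, 3, 7, 8, 9}  B6 = {1, 2, 6, 7, 9}
Tree: B1–B2, B2–B3, B3–B4, B3–B5, B2–B6
Every bag has size at most 5, so the width is 5 − 1 = 4 and tw(G) ≤ 4. For the lower bound, the 5 vertices {1, 5, 6, 9, 10} are pairwise adjacent, and any tree decomposition puts a clique entirely inside one bag — forcing width ≥ 4. Hence tw(G) = 4 exactly.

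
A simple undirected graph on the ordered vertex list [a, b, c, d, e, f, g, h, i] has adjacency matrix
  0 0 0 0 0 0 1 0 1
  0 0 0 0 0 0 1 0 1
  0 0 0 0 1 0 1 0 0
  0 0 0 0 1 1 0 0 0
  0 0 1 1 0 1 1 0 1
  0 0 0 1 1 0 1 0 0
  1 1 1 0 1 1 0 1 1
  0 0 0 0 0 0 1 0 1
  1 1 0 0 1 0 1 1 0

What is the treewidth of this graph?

2

A width-2 tree decomposition is:
Bags: B1 = {e, f, g}  B2 = {d, e, f}  B3 = {c, e, g}  B4 = {e, g, i}  B5 = {a, g, i}  B6 = {g, h, i}  B7 = {b, g, i}
Tree: B1–B2, B1–B3, B1–B4, B4–B5, B4–B6, B6–B7
Each bag holds 3 vertices, so the decomposition has width 2, which upper-bounds the treewidth. On the other hand G contains the 3-clique {d, e, f}. A clique must lie in a single bag of any decomposition, so no decomposition can have width below 2. Combining the bounds, tw(G) = 2.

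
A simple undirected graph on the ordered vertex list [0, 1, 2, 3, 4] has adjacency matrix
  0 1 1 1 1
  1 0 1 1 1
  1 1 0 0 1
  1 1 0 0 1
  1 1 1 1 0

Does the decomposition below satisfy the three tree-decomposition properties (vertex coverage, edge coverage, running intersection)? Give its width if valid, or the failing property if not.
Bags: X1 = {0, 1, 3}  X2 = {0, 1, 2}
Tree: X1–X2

A tree decomposition must satisfy three properties: every vertex lies in some bag; for every edge, both endpoints lie together in some bag; and for every vertex, the bags containing it form a connected subtree. Here vertex 4 appears in no bag, so the decomposition is invalid.

No — vertex 4 appears in no bag.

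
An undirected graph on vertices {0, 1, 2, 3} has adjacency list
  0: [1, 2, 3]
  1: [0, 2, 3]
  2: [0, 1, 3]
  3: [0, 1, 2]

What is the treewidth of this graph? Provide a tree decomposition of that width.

Treewidth 3.
Bags: B1 = {0, 1, 2, 3}
Tree: (single bag)

With just one bag of size 4, the width is 4 − 1 = 3, so tw(G) ≤ 3. Conversely, {0, 1, 2, 3} is a clique of size 4, and the vertices of any clique must share a bag in every tree decomposition; so some bag has ≥ 4 vertices and tw(G) ≥ 3. Hence tw(G) = 3 exactly.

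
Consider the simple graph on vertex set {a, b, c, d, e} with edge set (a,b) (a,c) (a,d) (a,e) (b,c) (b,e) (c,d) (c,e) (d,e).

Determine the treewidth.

3

A width-3 tree decomposition is:
Bags: B1 = {a, b, c, e}  B2 = {a, c, d, e}
Tree: B1–B2
The largest bag has 4 vertices, giving width 3; this decomposition certifies tw(G) ≤ 3. For the lower bound, the 4 vertices {a, c, d, e} are pairwise adjacent, and any tree decomposition puts a clique entirely inside one bag — forcing width ≥ 3. Hence tw(G) = 3 exactly.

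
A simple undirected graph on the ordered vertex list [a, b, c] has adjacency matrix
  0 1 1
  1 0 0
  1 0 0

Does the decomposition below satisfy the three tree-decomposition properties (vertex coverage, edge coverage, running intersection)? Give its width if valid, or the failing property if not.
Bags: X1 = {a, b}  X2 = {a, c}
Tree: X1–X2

Vertex coverage: the bags together contain {a, b, c}, the full vertex set. Edge coverage: each edge of G has both endpoints in at least one bag. Running intersection: for every vertex, the bags containing it form a connected subtree. All three properties hold, so this is a valid tree decomposition of width max|bag| − 1 = 1, and hence tw(G) ≤ 1.

Yes; width 1.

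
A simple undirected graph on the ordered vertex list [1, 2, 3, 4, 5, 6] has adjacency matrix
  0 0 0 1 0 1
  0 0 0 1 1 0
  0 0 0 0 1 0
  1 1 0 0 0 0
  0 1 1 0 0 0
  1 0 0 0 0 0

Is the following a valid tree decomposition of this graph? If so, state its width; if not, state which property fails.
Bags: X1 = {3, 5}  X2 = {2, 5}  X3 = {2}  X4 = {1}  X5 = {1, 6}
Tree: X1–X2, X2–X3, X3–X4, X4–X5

A tree decomposition must satisfy three properties: every vertex lies in some bag; for every edge, both endpoints lie together in some bag; and for every vertex, the bags containing it form a connected subtree. Here vertex 4 appears in no bag, so the decomposition is invalid.

No — vertex 4 appears in no bag.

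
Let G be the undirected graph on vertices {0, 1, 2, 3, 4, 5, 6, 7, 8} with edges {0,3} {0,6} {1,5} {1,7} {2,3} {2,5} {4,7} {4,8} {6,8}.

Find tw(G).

2

A width-2 tree decomposition is:
Bags: B1 = {1, 2, 5}  B2 = {1, 2, 7}  B3 = {2, 4, 7}  B4 = {2, 4, 8}  B5 = {2, 6, 8}  B6 = {0, 2, 6}  B7 = {0, 2, 3}
Tree: B1–B2, B2–B3, B3–B4, B4–B5, B5–B6, B6–B7
The largest bag has 3 vertices, giving width 2; this decomposition certifies tw(G) ≤ 2. Since 2–5–1–7–4–8–6–0–3–2 is a cycle in G, G is not acyclic. Forests are exactly the graphs of treewidth ≤ 1, so tw(G) ≥ 2. The upper and lower bounds meet at 2, so that is the treewidth.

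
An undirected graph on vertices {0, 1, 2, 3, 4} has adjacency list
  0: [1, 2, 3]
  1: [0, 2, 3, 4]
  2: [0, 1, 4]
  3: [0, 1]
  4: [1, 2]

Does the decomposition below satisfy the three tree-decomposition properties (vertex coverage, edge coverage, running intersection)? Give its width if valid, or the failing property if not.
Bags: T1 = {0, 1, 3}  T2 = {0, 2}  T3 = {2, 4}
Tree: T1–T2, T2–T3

No — edge (1,2) lies in no bag.

A tree decomposition must satisfy three properties: every vertex lies in some bag; for every edge, both endpoints lie together in some bag; and for every vertex, the bags containing it form a connected subtree. Here edge (1,2) lies in no bag, so the decomposition is invalid.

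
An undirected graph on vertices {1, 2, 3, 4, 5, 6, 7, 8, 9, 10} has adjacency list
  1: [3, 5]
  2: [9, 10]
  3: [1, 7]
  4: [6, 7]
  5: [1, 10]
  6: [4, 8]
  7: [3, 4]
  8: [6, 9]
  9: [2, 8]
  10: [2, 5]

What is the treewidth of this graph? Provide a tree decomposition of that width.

Treewidth 2.
One optimal decomposition is:
Bags: B1 = {1, 3, 5}  B2 = {3, 5, 7}  B3 = {4, 5, 7}  B4 = {4, 5, 6}  B5 = {5, 6, 8}  B6 = {5, 8, 9}  B7 = {2, 5, 9}  B8 = {2, 5, 10}
Tree: B1–B2, B2–B3, B3–B4, B4–B5, B5–B6, B6–B7, B7–B8

Each bag holds 3 vertices, so the decomposition has width 2, which upper-bounds the treewidth. For the lower bound, G contains the cycle 5–1–3–7–4–6–8–9–2–10–5, so G is not a forest; only forests have treewidth ≤ 1, hence tw(G) ≥ 2. Hence tw(G) = 2 exactly.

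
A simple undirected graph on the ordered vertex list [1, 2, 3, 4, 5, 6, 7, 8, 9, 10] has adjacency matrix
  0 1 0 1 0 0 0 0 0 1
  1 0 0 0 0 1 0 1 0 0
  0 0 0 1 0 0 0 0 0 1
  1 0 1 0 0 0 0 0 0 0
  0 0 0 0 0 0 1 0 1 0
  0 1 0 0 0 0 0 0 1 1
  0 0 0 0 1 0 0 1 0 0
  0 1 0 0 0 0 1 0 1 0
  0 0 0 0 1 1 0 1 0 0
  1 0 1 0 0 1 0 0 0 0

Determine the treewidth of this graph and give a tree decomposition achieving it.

Every bag has size at most 3, so the width is 3 − 1 = 2 and tw(G) ≤ 2. Since 4–3–10–1–4 is a cycle in G, G is not acyclic. Forests are exactly the graphs of treewidth ≤ 1, so tw(G) ≥ 2. The upper and lower bounds meet at 2, so that is the treewidth.

Treewidth 2.
Bags: B1 = {1, 3, 4}  B2 = {1, 3, 10}  B3 = {1, 2, 10}  B4 = {2, 6, 10}  B5 = {2, 6, 8}  B6 = {6, 8, 9}  B7 = {7, 8, 9}  B8 = {5, 7, 9}
Tree: B1–B2, B2–B3, B3–B4, B4–B5, B5–B6, B6–B7, B7–B8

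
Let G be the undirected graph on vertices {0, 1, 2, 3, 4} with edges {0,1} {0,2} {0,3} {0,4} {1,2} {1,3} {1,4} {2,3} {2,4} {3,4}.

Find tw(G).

A width-4 tree decomposition is:
Bags: B1 = {0, 1, 2, 3, 4}
Tree: (single bag)
A single bag containing all 5 vertices is trivially a valid decomposition of width 4. For the lower bound, the 5 vertices {0, 1, 2, 3, 4} are pairwise adjacent, and any tree decomposition puts a clique entirely inside one bag — forcing width ≥ 4. Hence tw(G) = 4 exactly.

4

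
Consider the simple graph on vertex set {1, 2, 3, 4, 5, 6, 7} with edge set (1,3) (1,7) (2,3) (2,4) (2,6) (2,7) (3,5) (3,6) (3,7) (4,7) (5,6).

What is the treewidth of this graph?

A width-2 tree decomposition is:
Bags: B1 = {2, 3, 7}  B2 = {1, 3, 7}  B3 = {2, 3, 6}  B4 = {2, 4, 7}  B5 = {3, 5, 6}
Tree: B1–B2, B1–B3, B1–B4, B3–B5
Each bag holds 3 vertices, so the decomposition has width 2, which upper-bounds the treewidth. For the lower bound, the 3 vertices {1, 3, 7} are pairwise adjacent, and any tree decomposition puts a clique entirely inside one bag — forcing width ≥ 2. Combining the bounds, tw(G) = 2.

2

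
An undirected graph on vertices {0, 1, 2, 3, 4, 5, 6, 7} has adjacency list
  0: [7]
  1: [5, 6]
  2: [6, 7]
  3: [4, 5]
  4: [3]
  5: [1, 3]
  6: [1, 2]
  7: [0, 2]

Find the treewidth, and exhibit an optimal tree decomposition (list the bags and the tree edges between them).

Treewidth 1.
One such decomposition:
Bags: B1 = {0, 7}  B2 = {2, 7}  B3 = {2, 6}  B4 = {1, 6}  B5 = {1, 5}  B6 = {3, 5}  B7 = {3, 4}
Tree: B1–B2, B2–B3, B3–B4, B4–B5, B5–B6, B6–B7

Each bag holds 2 vertices, so the decomposition has width 1, which upper-bounds the treewidth. Since G has at least one edge (e.g. 0–7), it is not an edgeless graph, so tw(G) ≥ 1. Combining the bounds, tw(G) = 1.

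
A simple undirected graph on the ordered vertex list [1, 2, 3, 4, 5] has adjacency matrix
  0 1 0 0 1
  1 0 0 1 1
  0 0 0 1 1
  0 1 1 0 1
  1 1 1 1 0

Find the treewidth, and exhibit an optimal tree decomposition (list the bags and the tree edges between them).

Each bag holds 3 vertices, so the decomposition has width 2, which upper-bounds the treewidth. On the other hand G contains the 3-clique {1, 2, 5}. A clique must lie in a single bag of any decomposition, so no decomposition can have width below 2. Therefore the treewidth is 2.

Treewidth 2.
Bags: B1 = {3, 4, 5}  B2 = {2, 4, 5}  B3 = {1, 2, 5}
Tree: B1–B2, B2–B3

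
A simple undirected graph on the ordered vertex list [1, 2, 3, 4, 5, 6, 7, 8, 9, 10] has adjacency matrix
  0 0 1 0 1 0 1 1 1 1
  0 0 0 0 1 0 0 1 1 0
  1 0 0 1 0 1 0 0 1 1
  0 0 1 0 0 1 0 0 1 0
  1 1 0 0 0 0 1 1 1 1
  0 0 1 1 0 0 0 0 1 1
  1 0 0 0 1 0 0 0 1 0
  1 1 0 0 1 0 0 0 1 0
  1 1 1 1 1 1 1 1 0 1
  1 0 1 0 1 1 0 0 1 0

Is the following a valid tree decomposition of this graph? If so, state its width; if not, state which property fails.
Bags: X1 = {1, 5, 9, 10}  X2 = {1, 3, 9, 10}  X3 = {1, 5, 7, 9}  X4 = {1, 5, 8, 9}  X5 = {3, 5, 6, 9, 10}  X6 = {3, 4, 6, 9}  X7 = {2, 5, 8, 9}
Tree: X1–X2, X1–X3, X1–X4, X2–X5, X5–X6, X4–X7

No — bags containing vertex 5 are not connected in the tree.

A tree decomposition must satisfy three properties: every vertex lies in some bag; for every edge, both endpoints lie together in some bag; and for every vertex, the bags containing it form a connected subtree. Here bags containing vertex 5 are not connected in the tree, so the decomposition is invalid.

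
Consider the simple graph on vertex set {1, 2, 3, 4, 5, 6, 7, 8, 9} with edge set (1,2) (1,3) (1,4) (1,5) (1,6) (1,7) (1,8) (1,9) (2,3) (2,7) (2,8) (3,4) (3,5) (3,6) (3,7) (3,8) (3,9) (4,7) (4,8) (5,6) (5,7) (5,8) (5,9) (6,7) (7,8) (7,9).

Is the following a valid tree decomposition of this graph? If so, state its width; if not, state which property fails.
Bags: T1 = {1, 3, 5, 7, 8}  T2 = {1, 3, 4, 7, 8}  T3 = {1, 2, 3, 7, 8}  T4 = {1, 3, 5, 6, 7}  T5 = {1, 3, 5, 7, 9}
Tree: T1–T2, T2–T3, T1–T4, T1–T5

Yes; width 4.

Checking the three conditions: (i) the bags cover all of {1, 2, 3, 4, 5, 6, 7, 8, 9}; (ii) for each edge, some bag contains both endpoints; (iii) the bags containing any fixed vertex form a subtree. All hold, so the decomposition is valid with width 5 − 1 = 4.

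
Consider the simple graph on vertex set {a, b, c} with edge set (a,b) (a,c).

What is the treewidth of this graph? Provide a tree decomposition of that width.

Each bag holds 2 vertices, so the decomposition has width 1, which upper-bounds the treewidth. Since G has at least one edge (e.g. c–a), it is not an edgeless graph, so tw(G) ≥ 1. Therefore the treewidth is 1.

Treewidth 1.
One optimal decomposition is:
Bags: B1 = {a, c}  B2 = {a, b}
Tree: B1–B2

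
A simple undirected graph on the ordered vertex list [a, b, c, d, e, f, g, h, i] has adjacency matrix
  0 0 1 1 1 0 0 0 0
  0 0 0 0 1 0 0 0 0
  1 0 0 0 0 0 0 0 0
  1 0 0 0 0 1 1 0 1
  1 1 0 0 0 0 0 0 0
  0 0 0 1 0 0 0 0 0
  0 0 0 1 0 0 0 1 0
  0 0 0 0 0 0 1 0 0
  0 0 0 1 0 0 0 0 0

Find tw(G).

A width-1 tree decomposition is:
Bags: B1 = {a, d}  B2 = {d, f}  B3 = {a, e}  B4 = {d, i}  B5 = {b, e}  B6 = {d, g}  B7 = {a, c}  B8 = {g, h}
Tree: B1–B2, B1–B3, B2–B4, B3–B5, B4–B6, B3–B7, B6–B8
Every bag has size at most 2, so the width is 2 − 1 = 1 and tw(G) ≤ 1. G has an edge, so its treewidth is at least 1. Therefore the treewidth is 1.

1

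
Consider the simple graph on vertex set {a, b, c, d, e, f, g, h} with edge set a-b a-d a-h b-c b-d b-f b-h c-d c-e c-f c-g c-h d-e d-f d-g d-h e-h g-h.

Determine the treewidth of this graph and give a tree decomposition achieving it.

Every bag has size at most 4, so the width is 4 − 1 = 3 and tw(G) ≤ 3. Conversely, {c, d, g, h} is a clique of size 4, and the vertices of any clique must share a bag in every tree decomposition; so some bag has ≥ 4 vertices and tw(G) ≥ 3. Therefore the treewidth is 3.

Treewidth 3.
One such decomposition:
Bags: B1 = {b, c, d, f}  B2 = {b, c, d, h}  B3 = {c, d, g, h}  B4 = {c, d, e, h}  B5 = {a, b, d, h}
Tree: B1–B2, B2–B3, B2–B4, B2–B5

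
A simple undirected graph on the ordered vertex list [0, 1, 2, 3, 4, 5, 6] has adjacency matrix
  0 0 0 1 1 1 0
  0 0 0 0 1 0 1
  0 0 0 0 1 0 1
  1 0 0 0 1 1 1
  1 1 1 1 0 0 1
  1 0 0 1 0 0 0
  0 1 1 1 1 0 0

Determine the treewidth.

2

A width-2 tree decomposition is:
Bags: B1 = {0, 3, 4}  B2 = {3, 4, 6}  B3 = {1, 4, 6}  B4 = {0, 3, 5}  B5 = {2, 4, 6}
Tree: B1–B2, B2–B3, B1–B4, B3–B5
Each bag holds 3 vertices, so the decomposition has width 2, which upper-bounds the treewidth. On the other hand G contains the 3-clique {0, 3, 4}. A clique must lie in a single bag of any decomposition, so no decomposition can have width below 2. Therefore the treewidth is 2.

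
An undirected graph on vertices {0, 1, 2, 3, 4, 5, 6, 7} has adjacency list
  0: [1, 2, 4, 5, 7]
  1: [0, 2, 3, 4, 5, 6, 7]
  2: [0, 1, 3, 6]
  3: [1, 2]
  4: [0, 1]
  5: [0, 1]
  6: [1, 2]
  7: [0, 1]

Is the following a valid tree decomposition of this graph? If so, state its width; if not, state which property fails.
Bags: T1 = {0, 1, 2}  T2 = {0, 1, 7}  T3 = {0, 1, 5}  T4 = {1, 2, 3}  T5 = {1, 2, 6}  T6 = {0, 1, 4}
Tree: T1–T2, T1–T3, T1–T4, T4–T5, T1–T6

Checking the three conditions: (i) the bags cover all of {0, 1, 2, 3, 4, 5, 6, 7}; (ii) for each edge, some bag contains both endpoints; (iii) the bags containing any fixed vertex form a subtree. All hold, so the decomposition is valid with width 3 − 1 = 2.

Yes; width 2.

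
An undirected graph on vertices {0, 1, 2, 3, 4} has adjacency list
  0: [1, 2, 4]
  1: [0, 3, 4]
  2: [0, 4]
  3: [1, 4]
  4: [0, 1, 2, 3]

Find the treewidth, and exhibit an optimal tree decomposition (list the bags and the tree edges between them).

Each bag holds 3 vertices, so the decomposition has width 2, which upper-bounds the treewidth. On the other hand G contains the 3-clique {0, 1, 4}. A clique must lie in a single bag of any decomposition, so no decomposition can have width below 2. Combining the bounds, tw(G) = 2.

Treewidth 2.
Bags: B1 = {0, 2, 4}  B2 = {0, 1, 4}  B3 = {1, 3, 4}
Tree: B1–B2, B2–B3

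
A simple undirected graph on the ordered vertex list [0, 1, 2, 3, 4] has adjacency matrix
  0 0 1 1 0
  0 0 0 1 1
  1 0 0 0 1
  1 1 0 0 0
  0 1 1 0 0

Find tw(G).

2

A width-2 tree decomposition is:
Bags: B1 = {1, 3, 4}  B2 = {2, 3, 4}  B3 = {0, 2, 3}
Tree: B1–B2, B2–B3
Every bag has size at most 3, so the width is 3 − 1 = 2 and tw(G) ≤ 2. Since 3–1–4–2–0–3 is a cycle in G, G is not acyclic. Forests are exactly the graphs of treewidth ≤ 1, so tw(G) ≥ 2. Combining the bounds, tw(G) = 2.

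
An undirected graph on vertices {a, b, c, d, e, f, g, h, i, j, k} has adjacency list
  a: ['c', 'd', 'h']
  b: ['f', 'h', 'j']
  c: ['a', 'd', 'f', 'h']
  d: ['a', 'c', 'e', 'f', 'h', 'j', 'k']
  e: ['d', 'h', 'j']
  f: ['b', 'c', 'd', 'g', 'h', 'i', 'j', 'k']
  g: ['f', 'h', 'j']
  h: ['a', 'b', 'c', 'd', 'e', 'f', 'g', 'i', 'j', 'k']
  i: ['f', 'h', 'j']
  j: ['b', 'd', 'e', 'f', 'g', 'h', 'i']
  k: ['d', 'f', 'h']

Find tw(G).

3

A width-3 tree decomposition is:
Bags: B1 = {d, e, h, j}  B2 = {d, f, h, j}  B3 = {f, h, i, j}  B4 = {c, d, f, h}  B5 = {d, f, h, k}  B6 = {a, c, d, h}  B7 = {f, g, h, j}  B8 = {b, f, h, j}
Tree: B1–B2, B2–B3, B2–B4, B4–B5, B4–B6, B2–B7, B2–B8
Each bag holds 4 vertices, so the decomposition has width 3, which upper-bounds the treewidth. On the other hand G contains the 4-clique {a, c, d, h}. A clique must lie in a single bag of any decomposition, so no decomposition can have width below 3. Therefore the treewidth is 3.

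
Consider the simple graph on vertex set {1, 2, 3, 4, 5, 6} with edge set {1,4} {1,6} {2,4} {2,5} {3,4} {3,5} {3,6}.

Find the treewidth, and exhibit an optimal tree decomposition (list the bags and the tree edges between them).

The largest bag has 3 vertices, giving width 2; this decomposition certifies tw(G) ≤ 2. For the lower bound, G contains the cycle 1–6–3–4–1, so G is not a forest; only forests have treewidth ≤ 1, hence tw(G) ≥ 2. The upper and lower bounds meet at 2, so that is the treewidth.

Treewidth 2.
One optimal decomposition is:
Bags: B1 = {1, 4, 6}  B2 = {3, 4, 6}  B3 = {2, 3, 4}  B4 = {2, 3, 5}
Tree: B1–B2, B2–B3, B3–B4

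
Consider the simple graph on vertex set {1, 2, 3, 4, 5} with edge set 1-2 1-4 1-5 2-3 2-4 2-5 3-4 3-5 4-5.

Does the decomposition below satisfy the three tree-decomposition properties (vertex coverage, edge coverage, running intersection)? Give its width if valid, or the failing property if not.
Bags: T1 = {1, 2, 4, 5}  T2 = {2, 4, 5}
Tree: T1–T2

A tree decomposition must satisfy three properties: every vertex lies in some bag; for every edge, both endpoints lie together in some bag; and for every vertex, the bags containing it form a connected subtree. Here vertex 3 appears in no bag, so the decomposition is invalid.

No — vertex 3 appears in no bag.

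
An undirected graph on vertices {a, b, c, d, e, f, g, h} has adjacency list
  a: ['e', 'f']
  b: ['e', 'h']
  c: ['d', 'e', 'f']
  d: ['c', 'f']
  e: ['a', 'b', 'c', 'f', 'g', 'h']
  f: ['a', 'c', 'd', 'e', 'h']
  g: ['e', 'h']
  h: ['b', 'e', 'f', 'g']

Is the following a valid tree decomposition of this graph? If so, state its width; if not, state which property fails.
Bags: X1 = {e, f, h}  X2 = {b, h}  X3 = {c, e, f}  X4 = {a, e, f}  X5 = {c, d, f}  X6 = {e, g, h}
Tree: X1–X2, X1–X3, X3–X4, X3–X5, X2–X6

No — edge (e,b) lies in no bag.

A tree decomposition must satisfy three properties: every vertex lies in some bag; for every edge, both endpoints lie together in some bag; and for every vertex, the bags containing it form a connected subtree. Here edge (e,b) lies in no bag, so the decomposition is invalid.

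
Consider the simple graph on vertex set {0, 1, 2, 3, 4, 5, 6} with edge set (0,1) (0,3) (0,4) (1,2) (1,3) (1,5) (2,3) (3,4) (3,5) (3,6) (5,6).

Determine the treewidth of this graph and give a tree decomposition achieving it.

Every bag has size at most 3, so the width is 3 − 1 = 2 and tw(G) ≤ 2. For the lower bound, the 3 vertices {0, 1, 3} are pairwise adjacent, and any tree decomposition puts a clique entirely inside one bag — forcing width ≥ 2. Hence tw(G) = 2 exactly.

Treewidth 2.
One optimal decomposition is:
Bags: B1 = {0, 1, 3}  B2 = {1, 3, 5}  B3 = {3, 5, 6}  B4 = {0, 3, 4}  B5 = {1, 2, 3}
Tree: B1–B2, B2–B3, B1–B4, B1–B5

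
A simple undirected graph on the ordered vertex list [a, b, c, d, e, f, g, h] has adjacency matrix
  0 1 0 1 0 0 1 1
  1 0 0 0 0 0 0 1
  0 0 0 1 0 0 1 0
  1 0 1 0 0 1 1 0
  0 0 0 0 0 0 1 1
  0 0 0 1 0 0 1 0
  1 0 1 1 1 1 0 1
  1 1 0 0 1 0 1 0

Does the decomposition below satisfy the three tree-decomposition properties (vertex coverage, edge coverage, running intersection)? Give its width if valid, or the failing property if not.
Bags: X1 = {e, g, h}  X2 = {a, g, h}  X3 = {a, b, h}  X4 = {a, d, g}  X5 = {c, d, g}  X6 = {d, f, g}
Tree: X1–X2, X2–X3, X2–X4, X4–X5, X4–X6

Yes; width 2.

Checking the three conditions: (i) the bags cover all of {a, b, c, d, e, f, g, h}; (ii) for each edge, some bag contains both endpoints; (iii) the bags containing any fixed vertex form a subtree. All hold, so the decomposition is valid with width 3 − 1 = 2.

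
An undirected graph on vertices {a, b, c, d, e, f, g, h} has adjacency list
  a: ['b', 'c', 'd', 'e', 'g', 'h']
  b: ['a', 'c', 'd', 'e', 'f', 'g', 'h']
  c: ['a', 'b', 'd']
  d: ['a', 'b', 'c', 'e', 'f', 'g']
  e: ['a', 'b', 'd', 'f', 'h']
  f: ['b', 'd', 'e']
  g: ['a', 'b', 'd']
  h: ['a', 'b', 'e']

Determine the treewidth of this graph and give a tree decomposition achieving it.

The largest bag has 4 vertices, giving width 3; this decomposition certifies tw(G) ≤ 3. On the other hand G contains the 4-clique {a, b, d, g}. A clique must lie in a single bag of any decomposition, so no decomposition can have width below 3. Hence tw(G) = 3 exactly.

Treewidth 3.
Bags: B1 = {a, b, c, d}  B2 = {a, b, d, e}  B3 = {a, b, e, h}  B4 = {b, d, e, f}  B5 = {a, b, d, g}
Tree: B1–B2, B2–B3, B2–B4, B2–B5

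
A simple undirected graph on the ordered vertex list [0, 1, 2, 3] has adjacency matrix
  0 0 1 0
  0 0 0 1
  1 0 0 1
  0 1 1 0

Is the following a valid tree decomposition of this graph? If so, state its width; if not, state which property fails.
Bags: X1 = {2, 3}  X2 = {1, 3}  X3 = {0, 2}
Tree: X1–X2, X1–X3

Every vertex of G appears in some bag (union = {0, 1, 2, 3}); every edge is covered by a bag; and for each vertex v the set of bags containing v is connected in the bag tree. The decomposition is therefore valid. The largest bag has 2 vertices, so the width is 1.

Yes; width 1.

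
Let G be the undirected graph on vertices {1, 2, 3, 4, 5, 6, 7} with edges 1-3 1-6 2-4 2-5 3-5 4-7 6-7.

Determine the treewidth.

2

A width-2 tree decomposition is:
Bags: B1 = {1, 3, 5}  B2 = {1, 2, 5}  B3 = {1, 2, 4}  B4 = {1, 4, 7}  B5 = {1, 6, 7}
Tree: B1–B2, B2–B3, B3–B4, B4–B5
The largest bag has 3 vertices, giving width 2; this decomposition certifies tw(G) ≤ 2. Since 1–3–5–2–4–7–6–1 is a cycle in G, G is not acyclic. Forests are exactly the graphs of treewidth ≤ 1, so tw(G) ≥ 2. The upper and lower bounds meet at 2, so that is the treewidth.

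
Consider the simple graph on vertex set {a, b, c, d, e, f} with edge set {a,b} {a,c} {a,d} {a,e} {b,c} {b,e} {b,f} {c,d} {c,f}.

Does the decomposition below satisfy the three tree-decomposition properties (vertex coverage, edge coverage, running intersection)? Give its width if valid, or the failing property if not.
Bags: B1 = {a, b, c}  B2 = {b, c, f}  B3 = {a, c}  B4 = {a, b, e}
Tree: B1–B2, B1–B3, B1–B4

No — vertex d appears in no bag.

A tree decomposition must satisfy three properties: every vertex lies in some bag; for every edge, both endpoints lie together in some bag; and for every vertex, the bags containing it form a connected subtree. Here vertex d appears in no bag, so the decomposition is invalid.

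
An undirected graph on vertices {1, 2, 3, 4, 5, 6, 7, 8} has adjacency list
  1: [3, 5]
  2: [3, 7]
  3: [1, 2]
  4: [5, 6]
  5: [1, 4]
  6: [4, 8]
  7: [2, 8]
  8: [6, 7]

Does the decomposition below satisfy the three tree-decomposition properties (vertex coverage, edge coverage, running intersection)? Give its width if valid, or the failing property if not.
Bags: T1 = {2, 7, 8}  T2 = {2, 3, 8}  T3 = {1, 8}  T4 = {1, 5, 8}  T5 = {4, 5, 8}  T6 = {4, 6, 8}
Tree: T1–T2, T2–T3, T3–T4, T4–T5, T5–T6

No — edge (3,1) lies in no bag.

A tree decomposition must satisfy three properties: every vertex lies in some bag; for every edge, both endpoints lie together in some bag; and for every vertex, the bags containing it form a connected subtree. Here edge (3,1) lies in no bag, so the decomposition is invalid.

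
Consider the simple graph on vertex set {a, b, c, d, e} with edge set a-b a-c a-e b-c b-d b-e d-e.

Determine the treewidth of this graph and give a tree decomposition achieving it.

Each bag holds 3 vertices, so the decomposition has width 2, which upper-bounds the treewidth. For the lower bound, the 3 vertices {b, d, e} are pairwise adjacent, and any tree decomposition puts a clique entirely inside one bag — forcing width ≥ 2. Combining the bounds, tw(G) = 2.

Treewidth 2.
One optimal decomposition is:
Bags: B1 = {a, b, e}  B2 = {b, d, e}  B3 = {a, b, c}
Tree: B1–B2, B1–B3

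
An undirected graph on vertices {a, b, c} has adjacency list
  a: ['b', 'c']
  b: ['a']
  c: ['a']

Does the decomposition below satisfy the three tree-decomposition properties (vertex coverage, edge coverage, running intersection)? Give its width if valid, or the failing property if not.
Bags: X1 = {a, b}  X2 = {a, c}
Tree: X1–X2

Checking the three conditions: (i) the bags cover all of {a, b, c}; (ii) for each edge, some bag contains both endpoints; (iii) the bags containing any fixed vertex form a subtree. All hold, so the decomposition is valid with width 2 − 1 = 1.

Yes; width 1.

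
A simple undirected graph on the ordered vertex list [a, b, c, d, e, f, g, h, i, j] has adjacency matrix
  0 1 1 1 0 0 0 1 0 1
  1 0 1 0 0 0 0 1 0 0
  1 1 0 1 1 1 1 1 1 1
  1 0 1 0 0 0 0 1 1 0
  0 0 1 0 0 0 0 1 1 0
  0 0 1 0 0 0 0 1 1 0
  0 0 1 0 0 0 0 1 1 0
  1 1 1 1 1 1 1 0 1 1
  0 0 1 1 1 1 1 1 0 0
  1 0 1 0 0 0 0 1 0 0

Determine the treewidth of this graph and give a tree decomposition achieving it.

Treewidth 3.
Bags: B1 = {c, d, h, i}  B2 = {c, g, h, i}  B3 = {a, c, d, h}  B4 = {c, f, h, i}  B5 = {a, b, c, h}  B6 = {a, c, h, j}  B7 = {c, e, h, i}
Tree: B1–B2, B1–B3, B2–B4, B3–B5, B5–B6, B4–B7

Each bag holds 4 vertices, so the decomposition has width 3, which upper-bounds the treewidth. Conversely, {a, c, h, j} is a clique of size 4, and the vertices of any clique must share a bag in every tree decomposition; so some bag has ≥ 4 vertices and tw(G) ≥ 3. The upper and lower bounds meet at 3, so that is the treewidth.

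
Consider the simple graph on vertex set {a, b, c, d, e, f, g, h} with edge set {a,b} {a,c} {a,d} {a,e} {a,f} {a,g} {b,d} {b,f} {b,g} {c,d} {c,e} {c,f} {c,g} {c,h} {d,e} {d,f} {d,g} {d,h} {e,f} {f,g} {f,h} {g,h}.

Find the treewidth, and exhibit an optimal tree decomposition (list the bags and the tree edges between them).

Treewidth 4.
One optimal decomposition is:
Bags: B1 = {a, c, d, e, f}  B2 = {a, c, d, f, g}  B3 = {a, b, d, f, g}  B4 = {c, d, f, g, h}
Tree: B1–B2, B2–B3, B2–B4

Every bag has size at most 5, so the width is 5 − 1 = 4 and tw(G) ≤ 4. On the other hand G contains the 5-clique {c, d, f, g, h}. A clique must lie in a single bag of any decomposition, so no decomposition can have width below 4. Combining the bounds, tw(G) = 4.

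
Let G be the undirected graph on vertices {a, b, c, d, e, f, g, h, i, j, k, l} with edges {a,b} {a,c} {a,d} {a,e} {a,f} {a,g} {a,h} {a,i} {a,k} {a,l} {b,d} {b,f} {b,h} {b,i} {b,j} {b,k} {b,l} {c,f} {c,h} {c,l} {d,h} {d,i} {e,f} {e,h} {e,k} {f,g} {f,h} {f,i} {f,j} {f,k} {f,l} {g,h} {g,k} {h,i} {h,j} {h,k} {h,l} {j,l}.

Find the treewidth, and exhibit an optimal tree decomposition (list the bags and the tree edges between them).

Treewidth 4.
Bags: B1 = {a, b, f, h, l}  B2 = {a, b, f, h, i}  B3 = {a, b, f, h, k}  B4 = {a, f, g, h, k}  B5 = {a, b, d, h, i}  B6 = {a, e, f, h, k}  B7 = {b, f, h, j, l}  B8 = {a, c, f, h, l}
Tree: B1–B2, B2–B3, B3–B4, B2–B5, B4–B6, B1–B7, B1–B8

Every bag has size at most 5, so the width is 5 − 1 = 4 and tw(G) ≤ 4. Conversely, {a, b, d, h, i} is a clique of size 5, and the vertices of any clique must share a bag in every tree decomposition; so some bag has ≥ 5 vertices and tw(G) ≥ 4. Hence tw(G) = 4 exactly.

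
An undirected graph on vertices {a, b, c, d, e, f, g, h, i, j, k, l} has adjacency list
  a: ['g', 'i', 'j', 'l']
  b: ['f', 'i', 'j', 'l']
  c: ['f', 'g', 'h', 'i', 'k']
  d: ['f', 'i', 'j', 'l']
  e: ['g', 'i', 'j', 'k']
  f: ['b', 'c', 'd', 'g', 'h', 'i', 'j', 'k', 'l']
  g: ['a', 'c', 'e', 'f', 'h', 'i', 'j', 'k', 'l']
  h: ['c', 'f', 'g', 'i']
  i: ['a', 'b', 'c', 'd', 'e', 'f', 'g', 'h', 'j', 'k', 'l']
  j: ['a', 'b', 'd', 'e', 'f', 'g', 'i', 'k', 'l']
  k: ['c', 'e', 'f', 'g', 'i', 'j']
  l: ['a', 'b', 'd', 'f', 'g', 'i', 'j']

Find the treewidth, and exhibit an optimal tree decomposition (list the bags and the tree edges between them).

Treewidth 4.
One such decomposition:
Bags: B1 = {f, g, i, j, l}  B2 = {f, g, i, j, k}  B3 = {a, g, i, j, l}  B4 = {c, f, g, i, k}  B5 = {b, f, i, j, l}  B6 = {c, f, g, h, i}  B7 = {e, g, i, j, k}  B8 = {d, f, i, j, l}
Tree: B1–B2, B1–B3, B2–B4, B1–B5, B4–B6, B2–B7, B1–B8

Each bag holds 5 vertices, so the decomposition has width 4, which upper-bounds the treewidth. For the lower bound, the 5 vertices {a, g, i, j, l} are pairwise adjacent, and any tree decomposition puts a clique entirely inside one bag — forcing width ≥ 4. Combining the bounds, tw(G) = 4.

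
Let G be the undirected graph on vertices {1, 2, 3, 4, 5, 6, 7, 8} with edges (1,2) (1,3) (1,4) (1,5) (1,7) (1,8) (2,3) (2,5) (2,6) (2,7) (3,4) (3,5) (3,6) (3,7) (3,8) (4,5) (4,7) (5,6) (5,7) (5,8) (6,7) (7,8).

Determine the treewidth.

A width-4 tree decomposition is:
Bags: B1 = {1, 3, 4, 5, 7}  B2 = {1, 2, 3, 5, 7}  B3 = {1, 3, 5, 7, 8}  B4 = {2, 3, 5, 6, 7}
Tree: B1–B2, B1–B3, B2–B4
The largest bag has 5 vertices, giving width 4; this decomposition certifies tw(G) ≤ 4. For the lower bound, the 5 vertices {1, 3, 5, 7, 8} are pairwise adjacent, and any tree decomposition puts a clique entirely inside one bag — forcing width ≥ 4. Therefore the treewidth is 4.

4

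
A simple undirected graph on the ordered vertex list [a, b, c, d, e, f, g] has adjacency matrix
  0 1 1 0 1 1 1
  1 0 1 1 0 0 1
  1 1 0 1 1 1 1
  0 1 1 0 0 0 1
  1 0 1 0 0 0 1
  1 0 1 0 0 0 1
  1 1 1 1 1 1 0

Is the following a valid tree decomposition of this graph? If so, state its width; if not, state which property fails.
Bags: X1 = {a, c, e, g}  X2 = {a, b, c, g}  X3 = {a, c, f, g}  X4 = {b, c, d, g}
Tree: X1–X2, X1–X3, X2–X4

Yes; width 3.

Checking the three conditions: (i) the bags cover all of {a, b, c, d, e, f, g}; (ii) for each edge, some bag contains both endpoints; (iii) the bags containing any fixed vertex form a subtree. All hold, so the decomposition is valid with width 4 − 1 = 3.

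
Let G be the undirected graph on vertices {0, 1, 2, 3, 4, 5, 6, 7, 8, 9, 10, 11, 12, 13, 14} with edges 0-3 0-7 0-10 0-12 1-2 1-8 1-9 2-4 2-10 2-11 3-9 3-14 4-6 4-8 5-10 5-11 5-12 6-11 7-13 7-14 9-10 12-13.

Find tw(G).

A width-3 tree decomposition is:
Bags: B1 = {1, 4, 6, 8}  B2 = {1, 2, 4, 6}  B3 = {1, 2, 6, 11}  B4 = {1, 2, 9, 11}  B5 = {2, 9, 10, 11}  B6 = {5, 9, 10, 11}  B7 = {3, 5, 9, 10}  B8 = {0, 3, 5, 10}  B9 = {0, 3, 5, 12}  B10 = {0, 3, 12, 14}  B11 = {0, 7, 12, 14}  B12 = {7, 12, 13, 14}
Tree: B1–B2, B2–B3, B3–B4, B4–B5, B5–B6, B6–B7, B7–B8, B8–B9, B9–B10, B10–B11, B11–B12
The largest bag has 4 vertices, giving width 3; this decomposition certifies tw(G) ≤ 3. For the lower bound: the 4 vertex sets {4,6,8}, {1}, {2}, {5,9,10,11} are disjoint, each induces a connected subgraph, and every pair is joined by at least one edge of G. Contracting each set to a single vertex therefore yields K_{4} as a minor, and since treewidth is minor-monotone, tw(G) ≥ tw(K_{4}) = 3. Hence tw(G) = 3 exactly.

3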